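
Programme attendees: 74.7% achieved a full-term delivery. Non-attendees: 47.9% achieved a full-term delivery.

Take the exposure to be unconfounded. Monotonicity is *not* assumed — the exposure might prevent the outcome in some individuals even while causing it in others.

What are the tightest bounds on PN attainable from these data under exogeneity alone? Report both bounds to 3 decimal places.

p₁ = 0.747, p₀ = 0.479.
Under exogeneity alone the bounds on PN are max{0,(p₁−p₀)/p₁} ≤ PN ≤ min{1,(1−p₀)/p₁}.
  lower = (p₁ − p₀)/p₁ = 0.268 / 0.747 ≈ 0.3588
  upper = min{1, (1 − p₀)/p₁} = 0.521 / 0.747 ≈ 0.6975

0.359 ≤ PN ≤ 0.697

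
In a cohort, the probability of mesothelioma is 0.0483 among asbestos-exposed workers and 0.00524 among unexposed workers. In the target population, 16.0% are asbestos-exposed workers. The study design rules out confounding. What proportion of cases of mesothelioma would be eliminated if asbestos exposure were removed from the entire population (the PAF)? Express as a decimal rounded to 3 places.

PAF ≈ 0.568

Let p₁ = 0.0483, p₀ = 0.00524.
Overall risk P(Y=1) = π·p₁ + (1−π)·p₀ = 0.16×0.0483 + 0.84×0.00524 = 0.01213.
Under exogeneity, PAF = [P(Y=1) − p₀] / P(Y=1).
PAF = (0.01213 − 0.00524) / 0.01213 ≈ 0.5680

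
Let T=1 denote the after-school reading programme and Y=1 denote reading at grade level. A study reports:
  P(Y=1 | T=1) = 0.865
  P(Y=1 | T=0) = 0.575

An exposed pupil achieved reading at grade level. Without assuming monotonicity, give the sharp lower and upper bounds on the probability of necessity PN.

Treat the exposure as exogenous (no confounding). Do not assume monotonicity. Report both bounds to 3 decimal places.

Let p₁ = 0.865, p₀ = 0.575.
Under exogeneity alone the bounds on PN are max{0,(p₁−p₀)/p₁} ≤ PN ≤ min{1,(1−p₀)/p₁}.
  lower = (p₁ − p₀)/p₁ = 0.29 / 0.865 ≈ 0.3353
  upper = min{1, (1 − p₀)/p₁} = 0.425 / 0.865 ≈ 0.4913

0.335 ≤ PN ≤ 0.491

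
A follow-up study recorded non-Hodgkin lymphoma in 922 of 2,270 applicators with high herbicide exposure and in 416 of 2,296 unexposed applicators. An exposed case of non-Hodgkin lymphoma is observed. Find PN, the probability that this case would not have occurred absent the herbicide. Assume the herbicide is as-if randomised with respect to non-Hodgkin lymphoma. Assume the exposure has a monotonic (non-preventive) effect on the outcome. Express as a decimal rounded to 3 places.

PN ≈ 0.554

p₁ = P(outcome | exposed) = 922/2270 = 0.40617
p₀ = P(outcome | unexposed) = 416/2296 = 0.18118
Under exogeneity and monotonicity, PN = (p₁ − p₀) / p₁.
PN = (0.40617 − 0.18118) / 0.40617 = 0.22498 / 0.40617 ≈ 0.5539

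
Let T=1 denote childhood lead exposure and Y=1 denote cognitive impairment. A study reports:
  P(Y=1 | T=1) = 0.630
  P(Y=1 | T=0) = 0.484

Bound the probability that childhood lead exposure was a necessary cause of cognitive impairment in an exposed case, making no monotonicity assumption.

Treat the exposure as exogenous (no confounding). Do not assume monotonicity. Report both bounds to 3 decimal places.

0.232 ≤ PN ≤ 0.819

Let p₁ = 0.63, p₀ = 0.484.
Under exogeneity alone the bounds on PN are max{0,(p₁−p₀)/p₁} ≤ PN ≤ min{1,(1−p₀)/p₁}.
  lower = (p₁ − p₀)/p₁ = 0.146 / 0.63 ≈ 0.2317
  upper = min{1, (1 − p₀)/p₁} = 0.516 / 0.63 ≈ 0.8190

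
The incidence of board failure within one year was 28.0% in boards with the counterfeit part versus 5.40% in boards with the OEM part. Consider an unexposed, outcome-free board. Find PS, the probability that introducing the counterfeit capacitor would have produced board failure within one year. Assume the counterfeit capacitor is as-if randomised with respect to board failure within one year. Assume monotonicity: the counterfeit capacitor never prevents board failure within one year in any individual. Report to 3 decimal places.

p₁ = 0.28, p₀ = 0.054.
Under exogeneity and monotonicity, PS = (p₁ − p₀) / (1 − p₀).
PS = (0.28 − 0.054) / (1 − 0.054) = 0.226 / 0.946 ≈ 0.2389

PS ≈ 0.239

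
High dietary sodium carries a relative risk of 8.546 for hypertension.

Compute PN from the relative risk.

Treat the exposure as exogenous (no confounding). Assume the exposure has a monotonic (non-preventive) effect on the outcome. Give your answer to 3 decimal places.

Under exogeneity and monotonicity, PN = (RR − 1) / RR = 1 − 1/RR.
PN = (8.546 − 1) / 8.546 = 7.546 / 8.546 ≈ 0.8830

PN ≈ 0.883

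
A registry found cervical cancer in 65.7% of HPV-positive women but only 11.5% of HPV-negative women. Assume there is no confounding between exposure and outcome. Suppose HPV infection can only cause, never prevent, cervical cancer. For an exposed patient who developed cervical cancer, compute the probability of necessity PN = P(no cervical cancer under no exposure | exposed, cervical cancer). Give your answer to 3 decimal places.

PN ≈ 0.825

p₁ = 0.657, p₀ = 0.115.
Under exogeneity and monotonicity, PN = (p₁ − p₀) / p₁.
PN = (0.657 − 0.115) / 0.657 = 0.542 / 0.657 ≈ 0.8250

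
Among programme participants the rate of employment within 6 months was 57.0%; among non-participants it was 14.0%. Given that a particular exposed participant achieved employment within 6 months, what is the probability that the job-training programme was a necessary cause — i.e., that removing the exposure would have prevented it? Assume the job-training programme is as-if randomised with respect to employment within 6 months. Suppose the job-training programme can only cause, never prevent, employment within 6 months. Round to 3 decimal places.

p₁ = 0.57, p₀ = 0.14.
Under exogeneity and monotonicity, PN = (p₁ − p₀) / p₁.
PN = (0.57 − 0.14) / 0.57 = 0.43 / 0.57 ≈ 0.7544

PN ≈ 0.754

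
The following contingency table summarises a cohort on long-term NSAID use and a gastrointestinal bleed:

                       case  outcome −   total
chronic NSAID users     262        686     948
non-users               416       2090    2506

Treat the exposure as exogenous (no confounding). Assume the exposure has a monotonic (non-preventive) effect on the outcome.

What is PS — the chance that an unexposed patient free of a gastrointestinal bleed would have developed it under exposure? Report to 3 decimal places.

p₁ = P(outcome | exposed) = 262/948 = 0.27637
p₀ = P(outcome | unexposed) = 416/2506 = 0.166
Under exogeneity and monotonicity, PS = (p₁ − p₀) / (1 − p₀).
PS = (0.27637 − 0.166) / (1 − 0.166) = 0.11037 / 0.834 ≈ 0.1323

PS ≈ 0.132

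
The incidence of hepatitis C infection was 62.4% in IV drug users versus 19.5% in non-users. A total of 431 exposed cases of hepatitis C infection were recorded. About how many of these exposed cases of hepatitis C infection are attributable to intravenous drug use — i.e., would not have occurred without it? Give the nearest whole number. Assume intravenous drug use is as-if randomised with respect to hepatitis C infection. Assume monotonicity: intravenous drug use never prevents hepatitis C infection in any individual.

p₁ = 0.624, p₀ = 0.195.
PN = (p₁ − p₀)/p₁ = (0.624 − 0.195) / 0.624 ≈ 0.68750.
Attributable cases ≈ PN × (exposed cases) = 0.68750 × 431 ≈ 296.31.

about 296 cases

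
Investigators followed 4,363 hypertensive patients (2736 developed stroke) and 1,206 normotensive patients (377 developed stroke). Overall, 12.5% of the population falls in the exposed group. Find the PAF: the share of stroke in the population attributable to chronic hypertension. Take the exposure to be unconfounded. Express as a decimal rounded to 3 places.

p₁ = P(outcome | exposed) = 2736/4363 = 0.62709
p₀ = P(outcome | unexposed) = 377/1206 = 0.3126
Overall risk P(Y=1) = π·p₁ + (1−π)·p₀ = 0.125×0.62709 + 0.875×0.3126 = 0.35191.
Under exogeneity, PAF = [P(Y=1) − p₀] / P(Y=1).
PAF = (0.35191 − 0.3126) / 0.35191 ≈ 0.1117

PAF ≈ 0.112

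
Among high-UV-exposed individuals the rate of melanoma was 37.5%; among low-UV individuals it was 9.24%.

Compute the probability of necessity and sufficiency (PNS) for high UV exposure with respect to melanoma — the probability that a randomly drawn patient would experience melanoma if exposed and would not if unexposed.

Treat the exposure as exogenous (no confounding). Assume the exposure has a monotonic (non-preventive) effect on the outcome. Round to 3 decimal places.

p₁ = 0.375, p₀ = 0.0924.
Under exogeneity and monotonicity, PNS = p₁ − p₀.
PNS = 0.375 − 0.0924 = 0.2826

PNS ≈ 0.283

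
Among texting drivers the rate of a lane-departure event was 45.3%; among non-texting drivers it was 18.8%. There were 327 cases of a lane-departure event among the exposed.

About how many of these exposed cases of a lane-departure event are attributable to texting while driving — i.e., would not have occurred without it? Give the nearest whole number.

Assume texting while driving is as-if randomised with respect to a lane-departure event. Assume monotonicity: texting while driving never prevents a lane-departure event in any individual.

about 191 cases

p₁ = 0.453, p₀ = 0.188.
PN = (p₁ − p₀)/p₁ = (0.453 − 0.188) / 0.453 ≈ 0.58499.
Attributable cases ≈ PN × (exposed cases) = 0.58499 × 327 ≈ 191.29.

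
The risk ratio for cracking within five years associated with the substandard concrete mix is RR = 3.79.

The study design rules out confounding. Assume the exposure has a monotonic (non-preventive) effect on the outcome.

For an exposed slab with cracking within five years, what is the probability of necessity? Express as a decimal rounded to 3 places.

Under exogeneity and monotonicity, PN = (RR − 1) / RR = 1 − 1/RR.
PN = (3.79 − 1) / 3.79 = 2.79 / 3.79 ≈ 0.7361

PN ≈ 0.736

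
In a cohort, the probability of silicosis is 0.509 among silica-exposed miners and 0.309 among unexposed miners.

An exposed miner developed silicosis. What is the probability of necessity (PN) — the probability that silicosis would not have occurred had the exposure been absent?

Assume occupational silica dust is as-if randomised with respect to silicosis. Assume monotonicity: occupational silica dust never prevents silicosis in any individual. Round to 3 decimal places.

Let p₁ = 0.509, p₀ = 0.309.
Under exogeneity and monotonicity, PN = (p₁ − p₀) / p₁.
PN = (0.509 − 0.309) / 0.509 = 0.2 / 0.509 ≈ 0.3929

PN ≈ 0.393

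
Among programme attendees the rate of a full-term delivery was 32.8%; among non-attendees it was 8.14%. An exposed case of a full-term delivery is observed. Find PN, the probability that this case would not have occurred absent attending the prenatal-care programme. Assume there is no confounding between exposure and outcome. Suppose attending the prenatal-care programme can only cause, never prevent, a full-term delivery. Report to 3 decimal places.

PN ≈ 0.752

p₁ = 0.328, p₀ = 0.0814.
Under exogeneity and monotonicity, PN = (p₁ − p₀) / p₁.
PN = (0.328 − 0.0814) / 0.328 = 0.2466 / 0.328 ≈ 0.7518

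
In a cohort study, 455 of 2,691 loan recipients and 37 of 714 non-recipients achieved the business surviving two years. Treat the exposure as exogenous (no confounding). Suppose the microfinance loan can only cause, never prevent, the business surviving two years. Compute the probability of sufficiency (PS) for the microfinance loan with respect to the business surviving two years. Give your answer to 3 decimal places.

p₁ = P(outcome | exposed) = 455/2691 = 0.16908
p₀ = P(outcome | unexposed) = 37/714 = 0.051821
Under exogeneity and monotonicity, PS = (p₁ − p₀) / (1 − p₀).
PS = (0.16908 − 0.051821) / (1 − 0.051821) = 0.11726 / 0.94818 ≈ 0.1237

PS ≈ 0.124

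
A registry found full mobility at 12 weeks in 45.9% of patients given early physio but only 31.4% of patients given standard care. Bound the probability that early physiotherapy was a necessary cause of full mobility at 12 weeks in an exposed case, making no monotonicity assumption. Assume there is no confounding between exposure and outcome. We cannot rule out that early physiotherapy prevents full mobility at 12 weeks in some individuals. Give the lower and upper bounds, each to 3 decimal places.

0.316 ≤ PN ≤ 1.000

p₁ = 0.459, p₀ = 0.314.
Under exogeneity alone the bounds on PN are max{0,(p₁−p₀)/p₁} ≤ PN ≤ min{1,(1−p₀)/p₁}.
  lower = (p₁ − p₀)/p₁ = 0.145 / 0.459 ≈ 0.3159
  upper = min{1, (1 − p₀)/p₁} = 0.686 / 0.459 ≈ 1.4946 → capped at 1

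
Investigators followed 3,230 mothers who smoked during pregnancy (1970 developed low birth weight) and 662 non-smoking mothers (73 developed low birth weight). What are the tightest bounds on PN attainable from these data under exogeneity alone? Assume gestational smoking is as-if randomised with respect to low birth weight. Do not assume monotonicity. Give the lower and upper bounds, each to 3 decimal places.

p₁ = P(outcome | exposed) = 1970/3230 = 0.60991
p₀ = P(outcome | unexposed) = 73/662 = 0.11027
Under exogeneity alone the bounds on PN are max{0,(p₁−p₀)/p₁} ≤ PN ≤ min{1,(1−p₀)/p₁}.
  lower = (p₁ − p₀)/p₁ = 0.49964 / 0.60991 ≈ 0.8192
  upper = min{1, (1 − p₀)/p₁} = 0.88973 / 0.60991 ≈ 1.4588 → capped at 1

0.819 ≤ PN ≤ 1.000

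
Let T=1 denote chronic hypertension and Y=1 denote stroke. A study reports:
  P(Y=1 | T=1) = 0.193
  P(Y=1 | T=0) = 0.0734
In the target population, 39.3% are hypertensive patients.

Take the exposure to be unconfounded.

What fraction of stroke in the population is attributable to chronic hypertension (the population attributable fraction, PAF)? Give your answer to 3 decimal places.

PAF ≈ 0.390

Let p₁ = 0.193, p₀ = 0.0734.
Overall risk P(Y=1) = π·p₁ + (1−π)·p₀ = 0.393×0.193 + 0.607×0.0734 = 0.1204.
Under exogeneity, PAF = [P(Y=1) − p₀] / P(Y=1).
PAF = (0.1204 − 0.0734) / 0.1204 ≈ 0.3904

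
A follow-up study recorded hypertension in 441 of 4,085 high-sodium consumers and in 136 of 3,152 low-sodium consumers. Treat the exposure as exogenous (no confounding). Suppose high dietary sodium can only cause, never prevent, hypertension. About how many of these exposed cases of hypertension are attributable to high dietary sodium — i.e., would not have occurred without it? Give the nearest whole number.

p₁ = P(outcome | exposed) = 441/4085 = 0.10796
p₀ = P(outcome | unexposed) = 136/3152 = 0.043147
PN = (p₁ − p₀)/p₁ = (0.10796 − 0.043147) / 0.10796 ≈ 0.60033.
Attributable cases ≈ PN × (exposed cases) = 0.60033 × 441 ≈ 264.74.

about 265 cases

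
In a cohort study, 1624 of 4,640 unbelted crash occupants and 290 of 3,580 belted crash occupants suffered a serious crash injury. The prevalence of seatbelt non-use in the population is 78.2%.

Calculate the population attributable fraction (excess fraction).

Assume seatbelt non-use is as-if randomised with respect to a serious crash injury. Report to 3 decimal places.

PAF ≈ 0.722

p₁ = P(outcome | exposed) = 1624/4640 = 0.35
p₀ = P(outcome | unexposed) = 290/3580 = 0.081006
Overall risk P(Y=1) = π·p₁ + (1−π)·p₀ = 0.782×0.35 + 0.218×0.081006 = 0.29136.
Under exogeneity, PAF = [P(Y=1) − p₀] / P(Y=1).
PAF = (0.29136 − 0.081006) / 0.29136 ≈ 0.7220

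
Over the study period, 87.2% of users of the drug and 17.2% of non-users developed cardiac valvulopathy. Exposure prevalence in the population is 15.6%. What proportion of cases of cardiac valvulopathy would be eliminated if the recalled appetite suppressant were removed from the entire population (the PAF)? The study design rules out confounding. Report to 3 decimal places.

p₁ = 0.872, p₀ = 0.172.
Overall risk P(Y=1) = π·p₁ + (1−π)·p₀ = 0.156×0.872 + 0.844×0.172 = 0.2812.
Under exogeneity, PAF = [P(Y=1) − p₀] / P(Y=1).
PAF = (0.2812 − 0.172) / 0.2812 ≈ 0.3883

PAF ≈ 0.388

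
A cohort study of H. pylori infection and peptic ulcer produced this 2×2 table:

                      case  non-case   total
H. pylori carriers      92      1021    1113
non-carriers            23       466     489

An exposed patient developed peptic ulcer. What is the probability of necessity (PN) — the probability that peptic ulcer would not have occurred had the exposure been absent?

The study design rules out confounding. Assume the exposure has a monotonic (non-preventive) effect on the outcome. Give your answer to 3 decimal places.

PN ≈ 0.431

p₁ = P(outcome | exposed) = 92/1113 = 0.082659
p₀ = P(outcome | unexposed) = 23/489 = 0.047035
Under exogeneity and monotonicity, PN = (p₁ − p₀)/p₁.
PN = (0.082659 − 0.047035) / 0.082659 ≈ 0.4310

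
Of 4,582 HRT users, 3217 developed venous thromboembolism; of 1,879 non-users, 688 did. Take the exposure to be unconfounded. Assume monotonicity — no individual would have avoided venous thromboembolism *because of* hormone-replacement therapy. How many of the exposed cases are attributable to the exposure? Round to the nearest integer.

about 1539 cases

p₁ = P(outcome | exposed) = 3217/4582 = 0.7021
p₀ = P(outcome | unexposed) = 688/1879 = 0.36615
PN = (p₁ − p₀)/p₁ = (0.7021 − 0.36615) / 0.7021 ≈ 0.47849.
Attributable cases ≈ PN × (exposed cases) = 0.47849 × 3217 ≈ 1539.29.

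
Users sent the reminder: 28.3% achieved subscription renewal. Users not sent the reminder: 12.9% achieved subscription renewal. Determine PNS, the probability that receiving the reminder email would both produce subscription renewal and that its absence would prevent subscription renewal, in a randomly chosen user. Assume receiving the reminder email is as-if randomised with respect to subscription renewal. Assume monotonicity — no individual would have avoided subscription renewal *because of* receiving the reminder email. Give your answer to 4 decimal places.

PNS ≈ 0.1540

p₁ = 0.283, p₀ = 0.129.
Under exogeneity and monotonicity, PNS = p₁ − p₀.
PNS = 0.283 − 0.129 = 0.154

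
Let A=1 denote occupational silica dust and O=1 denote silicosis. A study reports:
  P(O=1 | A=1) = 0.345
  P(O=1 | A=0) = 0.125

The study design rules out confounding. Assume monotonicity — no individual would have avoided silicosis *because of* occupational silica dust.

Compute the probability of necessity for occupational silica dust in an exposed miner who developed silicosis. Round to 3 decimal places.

Let p₁ = 0.345, p₀ = 0.125.
Under exogeneity and monotonicity, PN = (p₁ − p₀) / p₁.
PN = (0.345 − 0.125) / 0.345 = 0.22 / 0.345 ≈ 0.6377

PN ≈ 0.638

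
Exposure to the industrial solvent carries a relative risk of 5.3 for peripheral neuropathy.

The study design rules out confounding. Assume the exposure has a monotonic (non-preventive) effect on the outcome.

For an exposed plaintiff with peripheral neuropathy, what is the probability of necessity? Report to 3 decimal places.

PN ≈ 0.811

Under exogeneity and monotonicity, PN = (RR − 1) / RR = 1 − 1/RR.
PN = (5.3 − 1) / 5.3 = 4.3 / 5.3 ≈ 0.8113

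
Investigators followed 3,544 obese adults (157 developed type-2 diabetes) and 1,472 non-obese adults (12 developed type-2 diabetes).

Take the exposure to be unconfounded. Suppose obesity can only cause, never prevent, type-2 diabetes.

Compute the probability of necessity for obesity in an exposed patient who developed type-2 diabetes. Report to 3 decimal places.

PN ≈ 0.816

p₁ = P(outcome | exposed) = 157/3544 = 0.0443
p₀ = P(outcome | unexposed) = 12/1472 = 0.0081522
Under exogeneity and monotonicity, PN = (p₁ − p₀) / p₁.
PN = (0.0443 − 0.0081522) / 0.0443 = 0.036148 / 0.0443 ≈ 0.8160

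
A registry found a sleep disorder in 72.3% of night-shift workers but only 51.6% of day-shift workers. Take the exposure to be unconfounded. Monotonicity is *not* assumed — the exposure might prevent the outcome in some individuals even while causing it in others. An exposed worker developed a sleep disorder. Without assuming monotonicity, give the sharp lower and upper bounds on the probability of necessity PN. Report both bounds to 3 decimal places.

0.286 ≤ PN ≤ 0.669

p₁ = 0.723, p₀ = 0.516.
Under exogeneity alone the bounds on PN are max{0,(p₁−p₀)/p₁} ≤ PN ≤ min{1,(1−p₀)/p₁}.
  lower = (p₁ − p₀)/p₁ = 0.207 / 0.723 ≈ 0.2863
  upper = min{1, (1 − p₀)/p₁} = 0.484 / 0.723 ≈ 0.6694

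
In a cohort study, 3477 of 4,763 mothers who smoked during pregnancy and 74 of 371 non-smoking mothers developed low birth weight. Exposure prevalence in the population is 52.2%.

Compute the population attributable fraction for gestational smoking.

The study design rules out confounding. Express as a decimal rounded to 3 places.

p₁ = P(outcome | exposed) = 3477/4763 = 0.73
p₀ = P(outcome | unexposed) = 74/371 = 0.19946
Overall risk P(Y=1) = π·p₁ + (1−π)·p₀ = 0.522×0.73 + 0.478×0.19946 = 0.4764.
Under exogeneity, PAF = [P(Y=1) − p₀] / P(Y=1).
PAF = (0.4764 − 0.19946) / 0.4764 ≈ 0.5813

PAF ≈ 0.581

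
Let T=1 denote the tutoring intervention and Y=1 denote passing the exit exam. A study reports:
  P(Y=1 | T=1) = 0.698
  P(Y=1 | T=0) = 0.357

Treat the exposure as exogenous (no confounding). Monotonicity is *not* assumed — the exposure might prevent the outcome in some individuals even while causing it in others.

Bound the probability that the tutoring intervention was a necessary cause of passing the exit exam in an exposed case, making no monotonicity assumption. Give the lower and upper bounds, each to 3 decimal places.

0.489 ≤ PN ≤ 0.921

Let p₁ = 0.698, p₀ = 0.357.
Under exogeneity alone the bounds on PN are max{0,(p₁−p₀)/p₁} ≤ PN ≤ min{1,(1−p₀)/p₁}.
  lower = (p₁ − p₀)/p₁ = 0.341 / 0.698 ≈ 0.4885
  upper = min{1, (1 − p₀)/p₁} = 0.643 / 0.698 ≈ 0.9212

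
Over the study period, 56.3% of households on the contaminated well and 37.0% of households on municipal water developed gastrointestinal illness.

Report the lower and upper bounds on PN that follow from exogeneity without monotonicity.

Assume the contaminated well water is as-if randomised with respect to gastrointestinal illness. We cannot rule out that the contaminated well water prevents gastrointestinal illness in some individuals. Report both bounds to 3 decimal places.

0.343 ≤ PN ≤ 1.000

p₁ = 0.563, p₀ = 0.37.
Under exogeneity alone the bounds on PN are max{0,(p₁−p₀)/p₁} ≤ PN ≤ min{1,(1−p₀)/p₁}.
  lower = (p₁ − p₀)/p₁ = 0.193 / 0.563 ≈ 0.3428
  upper = min{1, (1 − p₀)/p₁} = 0.63 / 0.563 ≈ 1.1190 → capped at 1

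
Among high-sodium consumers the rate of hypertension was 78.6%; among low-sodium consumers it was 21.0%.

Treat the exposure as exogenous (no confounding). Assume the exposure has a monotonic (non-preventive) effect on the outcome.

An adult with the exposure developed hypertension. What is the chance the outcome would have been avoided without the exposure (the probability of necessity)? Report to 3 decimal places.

PN ≈ 0.733

p₁ = 0.786, p₀ = 0.21.
Under exogeneity and monotonicity, PN = (p₁ − p₀) / p₁.
PN = (0.786 − 0.21) / 0.786 = 0.576 / 0.786 ≈ 0.7328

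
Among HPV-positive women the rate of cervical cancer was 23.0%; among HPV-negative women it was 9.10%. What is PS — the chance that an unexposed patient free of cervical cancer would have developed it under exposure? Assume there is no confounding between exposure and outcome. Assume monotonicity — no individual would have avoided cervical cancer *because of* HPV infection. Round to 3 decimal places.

PS ≈ 0.153

p₁ = 0.23, p₀ = 0.091.
Under exogeneity and monotonicity, PS = (p₁ − p₀) / (1 − p₀).
PS = (0.23 − 0.091) / (1 − 0.091) = 0.139 / 0.909 ≈ 0.1529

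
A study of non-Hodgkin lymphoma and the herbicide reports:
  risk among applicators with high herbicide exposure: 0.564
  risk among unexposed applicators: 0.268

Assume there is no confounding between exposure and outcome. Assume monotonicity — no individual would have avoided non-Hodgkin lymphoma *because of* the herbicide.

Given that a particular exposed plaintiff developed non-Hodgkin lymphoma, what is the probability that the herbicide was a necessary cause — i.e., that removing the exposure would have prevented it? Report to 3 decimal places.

Let p₁ = 0.564, p₀ = 0.268.
Under exogeneity and monotonicity, PN = (p₁ − p₀) / p₁.
PN = (0.564 − 0.268) / 0.564 = 0.296 / 0.564 ≈ 0.5248

PN ≈ 0.525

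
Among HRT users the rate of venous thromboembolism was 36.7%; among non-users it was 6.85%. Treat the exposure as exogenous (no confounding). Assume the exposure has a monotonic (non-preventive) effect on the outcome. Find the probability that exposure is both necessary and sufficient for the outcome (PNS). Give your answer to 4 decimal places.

PNS ≈ 0.2985

p₁ = 0.367, p₀ = 0.0685.
Under exogeneity and monotonicity, PNS = p₁ − p₀.
PNS = 0.367 − 0.0685 = 0.2985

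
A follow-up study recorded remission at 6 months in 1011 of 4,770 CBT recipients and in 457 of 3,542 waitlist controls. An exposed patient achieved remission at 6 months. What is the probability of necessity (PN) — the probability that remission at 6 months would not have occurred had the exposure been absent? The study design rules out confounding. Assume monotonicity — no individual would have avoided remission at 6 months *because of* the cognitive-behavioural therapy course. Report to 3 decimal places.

PN ≈ 0.391

p₁ = P(outcome | exposed) = 1011/4770 = 0.21195
p₀ = P(outcome | unexposed) = 457/3542 = 0.12902
Under exogeneity and monotonicity, PN = (p₁ − p₀) / p₁.
PN = (0.21195 − 0.12902) / 0.21195 = 0.082927 / 0.21195 ≈ 0.3913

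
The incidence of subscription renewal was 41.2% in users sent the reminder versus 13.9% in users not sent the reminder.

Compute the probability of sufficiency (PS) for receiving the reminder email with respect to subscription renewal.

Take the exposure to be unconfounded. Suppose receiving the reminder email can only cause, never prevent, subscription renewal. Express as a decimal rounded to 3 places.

p₁ = 0.412, p₀ = 0.139.
Under exogeneity and monotonicity, PS = (p₁ − p₀) / (1 − p₀).
PS = (0.412 − 0.139) / (1 − 0.139) = 0.273 / 0.861 ≈ 0.3171

PS ≈ 0.317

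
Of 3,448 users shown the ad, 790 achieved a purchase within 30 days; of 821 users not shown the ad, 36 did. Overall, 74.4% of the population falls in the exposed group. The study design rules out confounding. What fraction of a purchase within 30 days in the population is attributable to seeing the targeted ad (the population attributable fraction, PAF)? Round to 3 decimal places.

PAF ≈ 0.759

p₁ = P(outcome | exposed) = 790/3448 = 0.22912
p₀ = P(outcome | unexposed) = 36/821 = 0.043849
Overall risk P(Y=1) = π·p₁ + (1−π)·p₀ = 0.744×0.22912 + 0.256×0.043849 = 0.18169.
Under exogeneity, PAF = [P(Y=1) − p₀] / P(Y=1).
PAF = (0.18169 − 0.043849) / 0.18169 ≈ 0.7587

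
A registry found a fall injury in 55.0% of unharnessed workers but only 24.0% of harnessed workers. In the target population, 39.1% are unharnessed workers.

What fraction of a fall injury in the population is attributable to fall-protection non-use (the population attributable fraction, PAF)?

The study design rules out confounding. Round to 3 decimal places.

PAF ≈ 0.336

p₁ = 0.55, p₀ = 0.24.
Overall risk P(Y=1) = π·p₁ + (1−π)·p₀ = 0.391×0.55 + 0.609×0.24 = 0.36121.
Under exogeneity, PAF = [P(Y=1) − p₀] / P(Y=1).
PAF = (0.36121 − 0.24) / 0.36121 ≈ 0.3356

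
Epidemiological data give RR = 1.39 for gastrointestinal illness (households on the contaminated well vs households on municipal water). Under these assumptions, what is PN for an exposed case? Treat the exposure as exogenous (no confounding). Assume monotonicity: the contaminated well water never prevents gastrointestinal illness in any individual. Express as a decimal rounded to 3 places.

Under exogeneity and monotonicity, PN = (RR − 1) / RR = 1 − 1/RR.
PN = (1.39 − 1) / 1.39 = 0.39 / 1.39 ≈ 0.2806

PN ≈ 0.281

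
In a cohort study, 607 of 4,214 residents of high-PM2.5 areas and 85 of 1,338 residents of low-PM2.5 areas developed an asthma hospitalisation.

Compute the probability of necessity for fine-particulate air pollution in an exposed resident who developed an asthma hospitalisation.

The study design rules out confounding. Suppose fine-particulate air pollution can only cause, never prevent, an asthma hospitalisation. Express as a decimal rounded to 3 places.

p₁ = P(outcome | exposed) = 607/4214 = 0.14404
p₀ = P(outcome | unexposed) = 85/1338 = 0.063528
Under exogeneity and monotonicity, PN = (p₁ − p₀) / p₁.
PN = (0.14404 − 0.063528) / 0.14404 = 0.080516 / 0.14404 ≈ 0.5590

PN ≈ 0.559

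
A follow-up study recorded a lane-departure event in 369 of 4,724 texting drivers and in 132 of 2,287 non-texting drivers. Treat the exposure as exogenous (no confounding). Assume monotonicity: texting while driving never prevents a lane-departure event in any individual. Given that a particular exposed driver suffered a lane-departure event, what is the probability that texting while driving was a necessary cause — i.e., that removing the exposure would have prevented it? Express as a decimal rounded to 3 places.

p₁ = P(outcome | exposed) = 369/4724 = 0.078112
p₀ = P(outcome | unexposed) = 132/2287 = 0.057718
Under exogeneity and monotonicity, PN = (p₁ − p₀) / p₁.
PN = (0.078112 − 0.057718) / 0.078112 = 0.020394 / 0.078112 ≈ 0.2611

PN ≈ 0.261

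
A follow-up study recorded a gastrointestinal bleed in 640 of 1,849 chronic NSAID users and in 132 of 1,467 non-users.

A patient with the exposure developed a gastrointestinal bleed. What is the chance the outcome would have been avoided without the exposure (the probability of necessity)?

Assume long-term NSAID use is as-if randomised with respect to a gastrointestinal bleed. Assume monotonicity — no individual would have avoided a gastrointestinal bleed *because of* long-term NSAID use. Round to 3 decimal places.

PN ≈ 0.740

p₁ = P(outcome | exposed) = 640/1849 = 0.34613
p₀ = P(outcome | unexposed) = 132/1467 = 0.08998
Under exogeneity and monotonicity, PN = (p₁ − p₀) / p₁.
PN = (0.34613 − 0.08998) / 0.34613 = 0.25615 / 0.34613 ≈ 0.7400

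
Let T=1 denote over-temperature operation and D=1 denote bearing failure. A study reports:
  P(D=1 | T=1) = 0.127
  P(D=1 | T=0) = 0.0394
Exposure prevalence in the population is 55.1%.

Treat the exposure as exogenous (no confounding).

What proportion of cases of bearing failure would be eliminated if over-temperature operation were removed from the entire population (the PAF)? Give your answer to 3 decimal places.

Let p₁ = 0.127, p₀ = 0.0394.
Overall risk P(Y=1) = π·p₁ + (1−π)·p₀ = 0.551×0.127 + 0.449×0.0394 = 0.087668.
Under exogeneity, PAF = [P(Y=1) − p₀] / P(Y=1).
PAF = (0.087668 − 0.0394) / 0.087668 ≈ 0.5506

PAF ≈ 0.551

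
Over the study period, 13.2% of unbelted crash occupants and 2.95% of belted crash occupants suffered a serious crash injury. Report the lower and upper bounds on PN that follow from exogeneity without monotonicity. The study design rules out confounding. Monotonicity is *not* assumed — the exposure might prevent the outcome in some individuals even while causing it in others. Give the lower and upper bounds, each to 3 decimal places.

0.777 ≤ PN ≤ 1.000

p₁ = 0.132, p₀ = 0.0295.
Under exogeneity alone the bounds on PN are max{0,(p₁−p₀)/p₁} ≤ PN ≤ min{1,(1−p₀)/p₁}.
  lower = (p₁ − p₀)/p₁ = 0.1025 / 0.132 ≈ 0.7765
  upper = min{1, (1 − p₀)/p₁} = 0.9705 / 0.132 ≈ 7.3523 → capped at 1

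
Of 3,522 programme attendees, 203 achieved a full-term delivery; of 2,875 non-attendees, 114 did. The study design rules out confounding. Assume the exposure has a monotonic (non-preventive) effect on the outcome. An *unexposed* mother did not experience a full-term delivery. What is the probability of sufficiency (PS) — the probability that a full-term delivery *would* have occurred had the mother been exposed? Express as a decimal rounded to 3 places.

p₁ = P(outcome | exposed) = 203/3522 = 0.057638
p₀ = P(outcome | unexposed) = 114/2875 = 0.039652
Under exogeneity and monotonicity, PS = (p₁ − p₀) / (1 − p₀).
PS = (0.057638 − 0.039652) / (1 − 0.039652) = 0.017986 / 0.96035 ≈ 0.0187

PS ≈ 0.019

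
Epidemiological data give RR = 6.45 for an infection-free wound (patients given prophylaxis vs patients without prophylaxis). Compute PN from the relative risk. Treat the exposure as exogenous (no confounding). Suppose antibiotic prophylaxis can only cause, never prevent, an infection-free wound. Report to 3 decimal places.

Under exogeneity and monotonicity, PN = (RR − 1) / RR = 1 − 1/RR.
PN = (6.45 − 1) / 6.45 = 5.45 / 6.45 ≈ 0.8450

PN ≈ 0.845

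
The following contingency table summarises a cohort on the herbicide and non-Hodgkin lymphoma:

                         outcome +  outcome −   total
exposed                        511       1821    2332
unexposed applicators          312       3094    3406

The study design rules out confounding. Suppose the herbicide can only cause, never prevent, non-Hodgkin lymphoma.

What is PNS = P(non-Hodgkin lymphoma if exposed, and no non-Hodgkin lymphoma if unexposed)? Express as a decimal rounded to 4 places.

p₁ = P(outcome | exposed) = 511/2332 = 0.21913
p₀ = P(outcome | unexposed) = 312/3406 = 0.091603
Under exogeneity and monotonicity, PNS = p₁ − p₀.
PNS = 0.21913 − 0.091603 = 0.12752

PNS ≈ 0.1275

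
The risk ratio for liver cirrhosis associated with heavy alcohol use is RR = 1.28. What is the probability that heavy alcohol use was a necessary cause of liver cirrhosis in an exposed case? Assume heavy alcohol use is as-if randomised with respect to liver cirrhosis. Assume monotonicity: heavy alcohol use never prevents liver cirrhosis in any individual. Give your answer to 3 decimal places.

PN ≈ 0.219

Under exogeneity and monotonicity, PN = (RR − 1) / RR = 1 − 1/RR.
PN = (1.28 − 1) / 1.28 = 0.28 / 1.28 ≈ 0.2188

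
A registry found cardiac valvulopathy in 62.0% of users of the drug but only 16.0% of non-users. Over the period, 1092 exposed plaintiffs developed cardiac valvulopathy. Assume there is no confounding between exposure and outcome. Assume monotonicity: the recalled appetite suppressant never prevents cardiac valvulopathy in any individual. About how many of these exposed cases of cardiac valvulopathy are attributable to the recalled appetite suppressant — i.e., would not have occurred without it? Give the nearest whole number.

about 810 cases

p₁ = 0.62, p₀ = 0.16.
PN = (p₁ − p₀)/p₁ = (0.62 − 0.16) / 0.62 ≈ 0.74194.
Attributable cases ≈ PN × (exposed cases) = 0.74194 × 1092 ≈ 810.19.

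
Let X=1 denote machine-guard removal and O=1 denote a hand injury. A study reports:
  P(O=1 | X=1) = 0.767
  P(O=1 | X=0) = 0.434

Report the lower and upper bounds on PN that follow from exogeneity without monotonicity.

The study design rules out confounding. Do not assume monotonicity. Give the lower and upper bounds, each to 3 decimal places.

Let p₁ = 0.767, p₀ = 0.434.
Under exogeneity alone the bounds on PN are max{0,(p₁−p₀)/p₁} ≤ PN ≤ min{1,(1−p₀)/p₁}.
  lower = (p₁ − p₀)/p₁ = 0.333 / 0.767 ≈ 0.4342
  upper = min{1, (1 − p₀)/p₁} = 0.566 / 0.767 ≈ 0.7379

0.434 ≤ PN ≤ 0.738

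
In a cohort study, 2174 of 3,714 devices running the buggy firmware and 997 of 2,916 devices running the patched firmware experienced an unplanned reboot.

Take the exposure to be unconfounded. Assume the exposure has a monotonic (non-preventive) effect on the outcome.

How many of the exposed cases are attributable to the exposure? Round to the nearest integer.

about 904 cases

p₁ = P(outcome | exposed) = 2174/3714 = 0.58535
p₀ = P(outcome | unexposed) = 997/2916 = 0.34191
PN = (p₁ − p₀)/p₁ = (0.58535 − 0.34191) / 0.58535 ≈ 0.41590.
Attributable cases ≈ PN × (exposed cases) = 0.41590 × 2174 ≈ 904.16.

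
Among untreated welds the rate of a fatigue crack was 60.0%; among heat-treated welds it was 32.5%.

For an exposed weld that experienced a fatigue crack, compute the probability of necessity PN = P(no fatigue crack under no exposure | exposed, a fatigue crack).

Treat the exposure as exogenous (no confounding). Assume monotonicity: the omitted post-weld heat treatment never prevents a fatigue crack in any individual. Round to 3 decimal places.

PN ≈ 0.458

p₁ = 0.6, p₀ = 0.325.
Under exogeneity and monotonicity, PN = (p₁ − p₀) / p₁.
PN = (0.6 − 0.325) / 0.6 = 0.275 / 0.6 ≈ 0.4583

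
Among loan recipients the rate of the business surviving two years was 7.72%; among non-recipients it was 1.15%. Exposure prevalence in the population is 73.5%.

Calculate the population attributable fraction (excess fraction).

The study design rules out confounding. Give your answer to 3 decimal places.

p₁ = 0.0772, p₀ = 0.0115.
Overall risk P(Y=1) = π·p₁ + (1−π)·p₀ = 0.735×0.0772 + 0.265×0.0115 = 0.059789.
Under exogeneity, PAF = [P(Y=1) − p₀] / P(Y=1).
PAF = (0.059789 − 0.0115) / 0.059789 ≈ 0.8077

PAF ≈ 0.808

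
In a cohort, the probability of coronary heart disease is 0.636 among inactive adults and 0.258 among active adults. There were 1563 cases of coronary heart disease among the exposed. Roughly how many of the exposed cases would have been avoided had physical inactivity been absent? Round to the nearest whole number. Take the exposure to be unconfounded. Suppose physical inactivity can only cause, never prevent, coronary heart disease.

about 929 cases

Let p₁ = 0.636, p₀ = 0.258.
PN = (p₁ − p₀)/p₁ = (0.636 − 0.258) / 0.636 ≈ 0.59434.
Attributable cases ≈ PN × (exposed cases) = 0.59434 × 1563 ≈ 928.95.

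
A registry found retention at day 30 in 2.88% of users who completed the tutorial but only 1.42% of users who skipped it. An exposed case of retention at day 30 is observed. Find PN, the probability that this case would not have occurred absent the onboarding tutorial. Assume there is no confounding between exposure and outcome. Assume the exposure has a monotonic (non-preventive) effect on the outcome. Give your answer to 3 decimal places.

p₁ = 0.0288, p₀ = 0.0142.
Under exogeneity and monotonicity, PN = (p₁ − p₀) / p₁.
PN = (0.0288 − 0.0142) / 0.0288 = 0.0146 / 0.0288 ≈ 0.5069

PN ≈ 0.507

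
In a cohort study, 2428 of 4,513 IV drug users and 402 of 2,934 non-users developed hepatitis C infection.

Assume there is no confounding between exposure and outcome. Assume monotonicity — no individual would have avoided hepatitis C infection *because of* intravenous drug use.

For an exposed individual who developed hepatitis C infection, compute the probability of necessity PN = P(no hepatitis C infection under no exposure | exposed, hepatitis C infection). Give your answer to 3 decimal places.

p₁ = P(outcome | exposed) = 2428/4513 = 0.538
p₀ = P(outcome | unexposed) = 402/2934 = 0.13701
Under exogeneity and monotonicity, PN = (p₁ − p₀) / p₁.
PN = (0.538 − 0.13701) / 0.538 = 0.40099 / 0.538 ≈ 0.7453

PN ≈ 0.745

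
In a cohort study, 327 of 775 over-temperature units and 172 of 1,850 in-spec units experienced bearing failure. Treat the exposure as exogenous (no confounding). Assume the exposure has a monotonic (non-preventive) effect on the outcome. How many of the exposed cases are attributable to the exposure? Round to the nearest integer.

about 255 cases

p₁ = P(outcome | exposed) = 327/775 = 0.42194
p₀ = P(outcome | unexposed) = 172/1850 = 0.092973
PN = (p₁ − p₀)/p₁ = (0.42194 − 0.092973) / 0.42194 ≈ 0.77965.
Attributable cases ≈ PN × (exposed cases) = 0.77965 × 327 ≈ 254.95.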